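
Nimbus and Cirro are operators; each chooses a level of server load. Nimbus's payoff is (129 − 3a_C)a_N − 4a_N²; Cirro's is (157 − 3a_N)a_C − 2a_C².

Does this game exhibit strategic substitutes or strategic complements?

Expanding Nimbus's payoff: 129a_N − 3a_Ca_N − 4a_N².
∂π/∂a_N = 129 − 3a_C − 8a_N = 0, so a_N = 16.125 − 0.375a_C.
The best-response slope da_N/da_C = −0.375 < 0: the reaction function is downward-sloping, so the choices are strategic substitutes.

strategic substitutes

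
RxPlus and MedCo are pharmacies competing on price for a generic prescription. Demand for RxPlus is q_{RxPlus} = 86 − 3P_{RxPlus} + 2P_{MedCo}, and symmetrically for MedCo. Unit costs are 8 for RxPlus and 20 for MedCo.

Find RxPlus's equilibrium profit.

RxPlus's profit: π = (P_{RxPlus} − 8)(86 − 3P_{RxPlus} + 2P_{MedCo}).
∂π/∂P_{RxPlus} = 110 − 6P_{RxPlus} + 2P_{MedCo} = 0 ⇒ P_{RxPlus} = 55/3 + (1/3)P_{MedCo}.
Similarly P_{MedCo} = 73/3 + (1/3)P_{RxPlus}.
Substituting the second reaction function into the first: P_{RxPlus} = 55/3 + (1/3)(73/3 + (1/3)P_{RxPlus}), which gives (8/9)P_{RxPlus} = 238/9 ⇒ P_{RxPlus} = 29.75.
Then P_{MedCo} = 73/3 + (1/3)·29.75 = 34.25.
q_{RxPlus} = 86 − 3·29.75 + 2·34.25 = 65.25.
Profit = (29.75 − 8)·65.25 = 1419.1875.

1419.1875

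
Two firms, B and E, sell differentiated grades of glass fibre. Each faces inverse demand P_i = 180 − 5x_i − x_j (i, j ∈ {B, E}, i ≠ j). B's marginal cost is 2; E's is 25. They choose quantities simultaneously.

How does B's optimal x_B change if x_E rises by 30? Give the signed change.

-3

Firm B's profit: π = x_B(180 − 5x_B − x_E) − 2x_B.
∂π/∂x_B = 178 − 10x_B − x_E = 0 ⇒ x_B = 17.8 − 0.1x_E.
The reaction-function slope is −0.1, so a 30-unit rise in x_E moves x_B by −0.1 × 30 = −3. B's best response falls — the actions are strategic substitutes.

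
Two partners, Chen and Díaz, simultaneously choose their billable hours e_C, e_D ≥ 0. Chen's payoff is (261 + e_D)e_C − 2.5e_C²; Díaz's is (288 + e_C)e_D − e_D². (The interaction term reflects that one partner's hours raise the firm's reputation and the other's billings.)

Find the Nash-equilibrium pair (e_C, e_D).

Expanding Chen's payoff: 261e_C + e_De_C − 2.5e_C².
∂π/∂e_C = 261 + e_D − 5e_C = 0, so e_C = 52.2 + 0.2e_D.
Likewise for Díaz: e_D = 144 + 0.5e_C.
Substituting the second reaction function into the first: e_C = 52.2 + 0.2(144 + 0.5e_C), which gives 0.9e_C = 81 ⇒ e_C = 90.
Then e_D = 144 + 0.5·90 = 189.

90, 189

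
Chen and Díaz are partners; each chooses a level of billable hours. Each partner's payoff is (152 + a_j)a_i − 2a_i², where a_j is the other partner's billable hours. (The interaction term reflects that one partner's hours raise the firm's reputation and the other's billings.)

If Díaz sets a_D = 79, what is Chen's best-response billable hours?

57.75

Chen's payoff is (152 + a_D)a_C − 2a_C².
∂π/∂a_C = 152 + a_D − 4a_C = 0, so a_C = 38 + 0.25a_D.
At a_D = 79: a_C = 38 + 0.25·79 = 57.75.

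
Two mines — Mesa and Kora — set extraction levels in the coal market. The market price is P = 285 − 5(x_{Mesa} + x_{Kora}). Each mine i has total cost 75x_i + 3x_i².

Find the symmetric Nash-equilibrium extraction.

Mine Mesa's profit: π = x_{Mesa}(285 − 5(x_{Mesa} + x_{Kora})) − 75x_{Mesa} − 3x_{Mesa}².
∂π/∂x_{Mesa} = 210 − 16x_{Mesa} − 5x_{Kora} = 0, so x_{Mesa} = 13.125 − 0.3125x_{Kora}.
By symmetry x_{Kora} = x_{Mesa}; substituting into the reaction function, 1.3125x_{Mesa} = 13.125 and x_{Mesa} = 10.

10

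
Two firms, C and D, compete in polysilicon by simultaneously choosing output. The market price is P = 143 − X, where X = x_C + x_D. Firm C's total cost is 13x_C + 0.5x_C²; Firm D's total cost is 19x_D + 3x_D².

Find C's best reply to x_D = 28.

34

Firm C's profit: π = x_C(143 − (x_C + x_D)) − 13x_C − 0.5x_C².
∂π/∂x_C = 130 − 3x_C − x_D = 0, so x_C = 130/3 − (1/3)x_D.
At x_D = 28: x_C = 130/3 − (1/3)·28 = 34.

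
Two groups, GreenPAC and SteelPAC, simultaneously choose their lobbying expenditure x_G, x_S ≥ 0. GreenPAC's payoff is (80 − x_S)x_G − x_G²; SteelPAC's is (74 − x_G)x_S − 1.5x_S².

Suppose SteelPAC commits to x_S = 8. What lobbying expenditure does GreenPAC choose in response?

Expanding GreenPAC's payoff: 80x_G − x_Sx_G − x_G².
∂π/∂x_G = 80 − x_S − 2x_G = 0, so x_G = 40 − 0.5x_S.
At x_S = 8: x_G = 40 − 0.5·8 = 36.

36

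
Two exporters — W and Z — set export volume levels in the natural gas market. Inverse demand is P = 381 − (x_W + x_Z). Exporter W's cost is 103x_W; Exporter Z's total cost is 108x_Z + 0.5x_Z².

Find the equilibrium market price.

Exporter W's profit: π = x_W(381 − (x_W + x_Z)) − 103x_W.
∂π/∂x_W = 278 − 2x_W − x_Z = 0, so x_W = 139 − 0.5x_Z.
For Z: ∂π/∂x_Z = 273 − 3x_Z − x_W = 0 ⇒ x_Z = 91 − (1/3)x_W.
Solving the two reaction functions simultaneously: (1 − (−0.5)(−1/3))x_W = 139 − 0.5·91, so (5/6)x_W = 93.5 and x_W = 112.2.
Then x_Z = 91 − (1/3)·112.2 = 53.6.
Equilibrium price: P = 381 − 165.8 = 215.2.

215.2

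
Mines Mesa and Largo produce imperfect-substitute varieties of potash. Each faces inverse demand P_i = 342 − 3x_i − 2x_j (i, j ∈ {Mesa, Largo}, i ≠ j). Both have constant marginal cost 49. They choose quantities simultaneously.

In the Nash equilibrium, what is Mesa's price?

158.875

Mine Mesa's profit: π = x_{Mesa}(342 − 3x_{Mesa} − 2x_{Largo}) − 49x_{Mesa}.
∂π/∂x_{Mesa} = 293 − 6x_{Mesa} − 2x_{Largo} = 0 ⇒ x_{Mesa} = 293/6 − (1/3)x_{Largo}.
By symmetry x_{Largo} = x_{Mesa}; substituting into the reaction function, (4/3)x_{Mesa} = 293/6 and x_{Mesa} = 36.625.
P_{Mesa} = 342 − 3·36.625 − 2·36.625 = 158.875.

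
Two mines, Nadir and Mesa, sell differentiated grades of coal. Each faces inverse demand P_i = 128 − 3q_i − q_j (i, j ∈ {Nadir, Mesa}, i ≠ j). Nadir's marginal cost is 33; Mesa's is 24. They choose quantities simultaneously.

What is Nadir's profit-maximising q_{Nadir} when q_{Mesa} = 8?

Mine Nadir's profit: π = q_{Nadir}(128 − 3q_{Nadir} − q_{Mesa}) − 33q_{Nadir}.
∂π/∂q_{Nadir} = 95 − 6q_{Nadir} − q_{Mesa} = 0 ⇒ q_{Nadir} = 95/6 − (1/6)q_{Mesa}.
At q_{Mesa} = 8: q_{Nadir} = 95/6 − (1/6)·8 = 14.5.

14.5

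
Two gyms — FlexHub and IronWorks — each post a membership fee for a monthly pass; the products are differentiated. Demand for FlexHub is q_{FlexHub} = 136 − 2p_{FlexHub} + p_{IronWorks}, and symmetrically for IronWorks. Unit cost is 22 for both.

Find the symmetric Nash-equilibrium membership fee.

FlexHub's profit: π = (p_{FlexHub} − 22)(136 − 2p_{FlexHub} + p_{IronWorks}).
∂π/∂p_{FlexHub} = 180 − 4p_{FlexHub} + p_{IronWorks} = 0 ⇒ p_{FlexHub} = 45 + 0.25p_{IronWorks}.
By symmetry p_{IronWorks} = p_{FlexHub}; substituting into the reaction function, 0.75p_{FlexHub} = 45 and p_{FlexHub} = 60.

60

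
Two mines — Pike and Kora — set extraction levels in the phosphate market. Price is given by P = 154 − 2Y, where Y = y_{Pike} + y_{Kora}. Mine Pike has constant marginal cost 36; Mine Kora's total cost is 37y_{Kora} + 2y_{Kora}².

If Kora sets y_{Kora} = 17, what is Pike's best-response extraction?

Mine Pike's profit: π = y_{Pike}(154 − 2(y_{Pike} + y_{Kora})) − 36y_{Pike}.
∂π/∂y_{Pike} = 118 − 4y_{Pike} − 2y_{Kora} = 0, so y_{Pike} = 29.5 − 0.5y_{Kora}.
At y_{Kora} = 17: y_{Pike} = 29.5 − 0.5·17 = 21.

21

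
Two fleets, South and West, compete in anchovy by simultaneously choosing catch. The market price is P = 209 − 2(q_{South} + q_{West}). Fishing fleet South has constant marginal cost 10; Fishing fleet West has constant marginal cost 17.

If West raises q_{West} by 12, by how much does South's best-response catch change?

-6

Fishing fleet South's profit: π = q_{South}(209 − 2(q_{South} + q_{West})) − 10q_{South}.
∂π/∂q_{South} = 199 − 4q_{South} − 2q_{West} = 0, so q_{South} = 49.75 − 0.5q_{West}.
The reaction-function slope is −0.5, so a 12-unit rise in q_{West} moves q_{South} by −0.5 × 12 = −6. South's best response falls — the actions are strategic substitutes.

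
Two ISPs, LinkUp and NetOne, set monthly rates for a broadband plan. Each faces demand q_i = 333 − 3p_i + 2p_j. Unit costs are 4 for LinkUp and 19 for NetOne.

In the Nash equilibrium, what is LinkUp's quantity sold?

LinkUp's profit: π = (p_{LinkUp} − 4)(333 − 3p_{LinkUp} + 2p_{NetOne}).
∂π/∂p_{LinkUp} = 345 − 6p_{LinkUp} + 2p_{NetOne} = 0 ⇒ p_{LinkUp} = 57.5 + (1/3)p_{NetOne}.
Similarly p_{NetOne} = 65 + (1/3)p_{LinkUp}.
Plugging p_{NetOne} into LinkUp's best response: p_{LinkUp} = 57.5 + (1/3)(65 + (1/3)p_{LinkUp}) ⇒ (8/9)p_{LinkUp} = 475/6, so p_{LinkUp} = 89.0625.
Then p_{NetOne} = 65 + (1/3)·89.0625 = 94.6875.
q_{LinkUp} = 333 − 3·89.0625 + 2·94.6875 = 255.1875.

255.1875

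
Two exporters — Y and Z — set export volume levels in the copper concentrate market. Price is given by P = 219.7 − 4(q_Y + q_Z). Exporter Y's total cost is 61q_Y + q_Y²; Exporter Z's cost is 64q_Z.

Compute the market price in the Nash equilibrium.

121.6375

Exporter Y's profit: π = q_Y(219.7 − 4(q_Y + q_Z)) − 61q_Y − q_Y².
∂π/∂q_Y = 158.7 − 10q_Y − 4q_Z = 0, so q_Y = 15.87 − 0.4q_Z.
For Z: ∂π/∂q_Z = 155.7 − 8q_Z − 4q_Y = 0 ⇒ q_Z = 19.4625 − 0.5q_Y.
Solving the two reaction functions simultaneously: (1 − (−0.4)(−0.5))q_Y = 15.87 − 0.4·19.4625, so 0.8q_Y = 8.085 and q_Y = 1617/160.
Then q_Z = 19.4625 − 0.5·(1617/160) = 4611/320.
Equilibrium price: P = 219.7 − 4·(1569/64) = 121.6375.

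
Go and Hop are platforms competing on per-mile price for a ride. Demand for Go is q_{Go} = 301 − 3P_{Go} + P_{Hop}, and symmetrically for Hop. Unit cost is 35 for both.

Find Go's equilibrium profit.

6403.32

Go's profit: π = (P_{Go} − 35)(301 − 3P_{Go} + P_{Hop}).
∂π/∂P_{Go} = 406 − 6P_{Go} + P_{Hop} = 0 ⇒ P_{Go} = 203/3 + (1/6)P_{Hop}.
Setting P_{Go} = P_{Hop} in the reaction function: P_{Go} = 203/3 + (1/6)P_{Go}, so P_{Go} = (203/3) / (5/6) = 81.2.
q_{Go} = 301 − 3·81.2 + 81.2 = 138.6.
Profit = (81.2 − 35)·138.6 = 6403.32.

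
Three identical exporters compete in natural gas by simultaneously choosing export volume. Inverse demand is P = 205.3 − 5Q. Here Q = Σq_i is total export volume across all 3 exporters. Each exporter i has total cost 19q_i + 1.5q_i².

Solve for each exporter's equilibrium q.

8.1

A representative exporter's profit is π_i = q_i(205.3 − 5Q) − 19q_i − 1.5q_i², with Q = q_i + Σ_{j≠i} q_j.
First-order condition: 186.3 − 13q_i − 5Σ_{j≠i} q_j = 0.
Imposing symmetry (q_j = q for all j) turns Σ_{j≠i} q_j into 2q, so 186.3 = 23q and q = 8.1.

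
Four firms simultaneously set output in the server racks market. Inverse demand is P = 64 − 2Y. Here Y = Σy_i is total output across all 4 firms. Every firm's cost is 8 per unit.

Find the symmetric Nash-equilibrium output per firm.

A representative firm's profit is π_i = y_i(64 − 2Y) − 8y_i, with Y = y_i + Σ_{j≠i} y_j.
First-order condition: 56 − 4y_i − 2Σ_{j≠i} y_j = 0.
In a symmetric equilibrium every firm chooses the same y, so Σ_{j≠i} y_j = 3y. The condition becomes 56 − 10y = 0, giving y = 56/10 = 5.6.

5.6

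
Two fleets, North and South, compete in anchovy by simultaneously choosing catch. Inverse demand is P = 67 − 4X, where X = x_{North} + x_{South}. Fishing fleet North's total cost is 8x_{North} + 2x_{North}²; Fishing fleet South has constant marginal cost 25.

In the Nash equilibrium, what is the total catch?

7.15

Fishing fleet North's profit: π = x_{North}(67 − 4(x_{North} + x_{South})) − 8x_{North} − 2x_{North}².
∂π/∂x_{North} = 59 − 12x_{North} − 4x_{South} = 0, so x_{North} = 59/12 − (1/3)x_{South}.
For South: ∂π/∂x_{South} = 42 − 8x_{South} − 4x_{North} = 0 ⇒ x_{South} = 5.25 − 0.5x_{North}.
Solving the two reaction functions simultaneously: (1 − (−1/3)(−0.5))x_{North} = 59/12 − (1/3)·5.25, so (5/6)x_{North} = 19/6 and x_{North} = 3.8.
Then x_{South} = 5.25 − 0.5·3.8 = 3.35.
Total catch: 3.8 + 3.35 = 7.15.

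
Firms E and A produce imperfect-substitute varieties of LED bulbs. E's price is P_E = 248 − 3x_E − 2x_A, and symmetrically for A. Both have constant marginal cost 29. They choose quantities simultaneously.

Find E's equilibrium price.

Firm E's profit: π = x_E(248 − 3x_E − 2x_A) − 29x_E.
∂π/∂x_E = 219 − 6x_E − 2x_A = 0 ⇒ x_E = 36.5 − (1/3)x_A.
The game is symmetric, so in equilibrium x_A = x_E: the reaction function gives (4/3)x_E = 36.5, hence x_E = 27.375.
P_E = 248 − 3·27.375 − 2·27.375 = 111.125.

111.125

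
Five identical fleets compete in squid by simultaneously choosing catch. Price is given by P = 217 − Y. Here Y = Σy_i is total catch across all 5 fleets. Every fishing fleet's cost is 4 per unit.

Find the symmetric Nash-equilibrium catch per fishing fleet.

A representative fishing fleet's profit is π_i = y_i(217 − Y) − 4y_i, with Y = y_i + Σ_{j≠i} y_j.
First-order condition: 213 − 2y_i − Σ_{j≠i} y_j = 0.
In a symmetric equilibrium every fishing fleet chooses the same y, so Σ_{j≠i} y_j = 4y. The condition becomes 213 − 6y = 0, giving y = 213/6 = 35.5.

35.5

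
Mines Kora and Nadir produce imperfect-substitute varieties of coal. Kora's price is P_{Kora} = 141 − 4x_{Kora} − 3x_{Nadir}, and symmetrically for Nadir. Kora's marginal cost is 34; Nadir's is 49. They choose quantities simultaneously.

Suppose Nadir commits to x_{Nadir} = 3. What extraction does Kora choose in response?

12.25

Mine Kora's profit: π = x_{Kora}(141 − 4x_{Kora} − 3x_{Nadir}) − 34x_{Kora}.
∂π/∂x_{Kora} = 107 − 8x_{Kora} − 3x_{Nadir} = 0 ⇒ x_{Kora} = 13.375 − 0.375x_{Nadir}.
At x_{Nadir} = 3: x_{Kora} = 13.375 − 0.375·3 = 12.25.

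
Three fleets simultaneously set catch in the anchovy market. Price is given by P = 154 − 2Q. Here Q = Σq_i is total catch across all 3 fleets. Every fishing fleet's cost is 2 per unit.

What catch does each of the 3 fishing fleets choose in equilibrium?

A representative fishing fleet's profit is π_i = q_i(154 − 2Q) − 2q_i, with Q = q_i + Σ_{j≠i} q_j.
First-order condition: 152 − 4q_i − 2Σ_{j≠i} q_j = 0.
In a symmetric equilibrium every fishing fleet chooses the same q, so Σ_{j≠i} q_j = 2q. The condition becomes 152 − 8q = 0, giving q = 152/8 = 19.

19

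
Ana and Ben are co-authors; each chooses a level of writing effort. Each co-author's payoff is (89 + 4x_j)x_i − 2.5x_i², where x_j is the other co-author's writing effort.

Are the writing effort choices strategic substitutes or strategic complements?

Ana's payoff is (89 + 4x_B)x_A − 2.5x_A².
∂π/∂x_A = 89 + 4x_B − 5x_A = 0, so x_A = 17.8 + 0.8x_B.
The best-response slope dx_A/dx_B = 0.8 > 0: the reaction function is upward-sloping, so the choices are strategic complements.

strategic complements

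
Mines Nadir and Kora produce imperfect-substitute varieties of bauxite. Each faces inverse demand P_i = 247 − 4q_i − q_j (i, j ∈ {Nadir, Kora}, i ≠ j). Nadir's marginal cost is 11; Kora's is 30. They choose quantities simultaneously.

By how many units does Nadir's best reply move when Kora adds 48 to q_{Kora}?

Mine Nadir's profit: π = q_{Nadir}(247 − 4q_{Nadir} − q_{Kora}) − 11q_{Nadir}.
∂π/∂q_{Nadir} = 236 − 8q_{Nadir} − q_{Kora} = 0 ⇒ q_{Nadir} = 29.5 − 0.125q_{Kora}.
The reaction-function slope is −0.125, so a 48-unit rise in q_{Kora} moves q_{Nadir} by −0.125 × 48 = −6. Nadir's best response falls — the actions are strategic substitutes.

-6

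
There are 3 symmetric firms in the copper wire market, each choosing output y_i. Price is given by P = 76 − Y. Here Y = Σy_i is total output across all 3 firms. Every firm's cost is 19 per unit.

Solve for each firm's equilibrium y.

14.25

A representative firm's profit is π_i = y_i(76 − Y) − 19y_i, with Y = y_i + Σ_{j≠i} y_j.
First-order condition: 57 − 2y_i − Σ_{j≠i} y_j = 0.
With identical firms, set every y_j = y: then 57 − 2y − 2y = 0, i.e. y = 57/4 = 14.25.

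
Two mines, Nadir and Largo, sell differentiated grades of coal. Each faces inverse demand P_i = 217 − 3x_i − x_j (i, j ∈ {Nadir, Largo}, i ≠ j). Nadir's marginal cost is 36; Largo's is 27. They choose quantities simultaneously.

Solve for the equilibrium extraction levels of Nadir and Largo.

25.6, 27.4

Mine Nadir's profit: π = x_{Nadir}(217 − 3x_{Nadir} − x_{Largo}) − 36x_{Nadir}.
∂π/∂x_{Nadir} = 181 − 6x_{Nadir} − x_{Largo} = 0 ⇒ x_{Nadir} = 181/6 − (1/6)x_{Largo}.
Similarly x_{Largo} = 95/3 − (1/6)x_{Nadir}.
Plugging x_{Largo} into Nadir's best response: x_{Nadir} = 181/6 − (1/6)(95/3 − (1/6)x_{Nadir}) ⇒ (35/36)x_{Nadir} = 224/9, so x_{Nadir} = 25.6.
Then x_{Largo} = 95/3 − (1/6)·25.6 = 27.4.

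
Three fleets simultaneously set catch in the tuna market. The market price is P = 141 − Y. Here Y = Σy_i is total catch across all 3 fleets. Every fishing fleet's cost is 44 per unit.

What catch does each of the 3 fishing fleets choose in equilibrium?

A representative fishing fleet's profit is π_i = y_i(141 − Y) − 44y_i, with Y = y_i + Σ_{j≠i} y_j.
First-order condition: 97 − 2y_i − Σ_{j≠i} y_j = 0.
With identical fishing fleets, set every y_j = y: then 97 − 2y − 2y = 0, i.e. y = 97/4 = 24.25.

24.25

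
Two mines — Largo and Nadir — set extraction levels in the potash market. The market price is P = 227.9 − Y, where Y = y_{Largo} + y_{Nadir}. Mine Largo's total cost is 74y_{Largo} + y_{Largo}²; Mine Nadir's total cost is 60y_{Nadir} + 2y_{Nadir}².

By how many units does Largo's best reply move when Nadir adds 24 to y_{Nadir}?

-6

Mine Largo's profit: π = y_{Largo}(227.9 − (y_{Largo} + y_{Nadir})) − 74y_{Largo} − y_{Largo}².
∂π/∂y_{Largo} = 153.9 − 4y_{Largo} − y_{Nadir} = 0, so y_{Largo} = 38.475 − 0.25y_{Nadir}.
The reaction-function slope is −0.25, so a 24-unit rise in y_{Nadir} moves y_{Largo} by −0.25 × 24 = −6. Largo's best response falls — the actions are strategic substitutes.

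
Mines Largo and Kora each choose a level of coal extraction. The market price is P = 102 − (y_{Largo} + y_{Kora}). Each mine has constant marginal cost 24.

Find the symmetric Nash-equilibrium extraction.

Mine Largo's profit: π = y_{Largo}(102 − (y_{Largo} + y_{Kora})) − 24y_{Largo}.
∂π/∂y_{Largo} = 78 − 2y_{Largo} − y_{Kora} = 0, so y_{Largo} = 39 − 0.5y_{Kora}.
The game is symmetric, so in equilibrium y_{Kora} = y_{Largo}: the reaction function gives 1.5y_{Largo} = 39, hence y_{Largo} = 26.

26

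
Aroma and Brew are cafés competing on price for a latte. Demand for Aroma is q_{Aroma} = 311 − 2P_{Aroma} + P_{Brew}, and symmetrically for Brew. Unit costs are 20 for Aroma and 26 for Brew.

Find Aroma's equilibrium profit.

19129.68

Aroma's profit: π = (P_{Aroma} − 20)(311 − 2P_{Aroma} + P_{Brew}).
∂π/∂P_{Aroma} = 351 − 4P_{Aroma} + P_{Brew} = 0 ⇒ P_{Aroma} = 87.75 + 0.25P_{Brew}.
Similarly P_{Brew} = 90.75 + 0.25P_{Aroma}.
Plugging P_{Brew} into Aroma's best response: P_{Aroma} = 87.75 + 0.25(90.75 + 0.25P_{Aroma}) ⇒ 0.9375P_{Aroma} = 110.4375, so P_{Aroma} = 117.8.
Then P_{Brew} = 90.75 + 0.25·117.8 = 120.2.
q_{Aroma} = 311 − 2·117.8 + 120.2 = 195.6.
Profit = (117.8 − 20)·195.6 = 19129.68.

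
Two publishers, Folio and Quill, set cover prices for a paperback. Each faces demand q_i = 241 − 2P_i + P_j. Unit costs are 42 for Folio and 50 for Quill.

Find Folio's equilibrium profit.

9085.52

Folio's profit: π = (P_{Folio} − 42)(241 − 2P_{Folio} + P_{Quill}).
∂π/∂P_{Folio} = 325 − 4P_{Folio} + P_{Quill} = 0 ⇒ P_{Folio} = 81.25 + 0.25P_{Quill}.
Similarly P_{Quill} = 85.25 + 0.25P_{Folio}.
Solving the two reaction functions simultaneously: (1 − (0.25)(0.25))P_{Folio} = 81.25 + 0.25·85.25, so 0.9375P_{Folio} = 102.5625 and P_{Folio} = 109.4.
Then P_{Quill} = 85.25 + 0.25·109.4 = 112.6.
q_{Folio} = 241 − 2·109.4 + 112.6 = 134.8.
Profit = (109.4 − 42)·134.8 = 9085.52.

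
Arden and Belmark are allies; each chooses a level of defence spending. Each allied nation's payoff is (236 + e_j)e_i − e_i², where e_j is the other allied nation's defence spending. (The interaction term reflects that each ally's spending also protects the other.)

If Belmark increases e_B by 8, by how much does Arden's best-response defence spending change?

4

Arden's payoff is (236 + e_B)e_A − e_A².
∂π/∂e_A = 236 + e_B − 2e_A = 0, so e_A = 118 + 0.5e_B.
The reaction-function slope is 0.5, so an 8-unit rise in e_B moves e_A by 0.5 × 8 = 4. Arden's best response rises — the actions are strategic complements.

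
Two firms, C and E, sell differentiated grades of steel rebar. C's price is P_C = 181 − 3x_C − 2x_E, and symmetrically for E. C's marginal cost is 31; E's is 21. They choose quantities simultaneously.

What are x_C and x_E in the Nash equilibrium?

18.125, 20.625

Firm C's profit: π = x_C(181 − 3x_C − 2x_E) − 31x_C.
∂π/∂x_C = 150 − 6x_C − 2x_E = 0 ⇒ x_C = 25 − (1/3)x_E.
Similarly x_E = 80/3 − (1/3)x_C.
Substituting the second reaction function into the first: x_C = 25 − (1/3)(80/3 − (1/3)x_C), which gives (8/9)x_C = 145/9 ⇒ x_C = 18.125.
Then x_E = 80/3 − (1/3)·18.125 = 20.625.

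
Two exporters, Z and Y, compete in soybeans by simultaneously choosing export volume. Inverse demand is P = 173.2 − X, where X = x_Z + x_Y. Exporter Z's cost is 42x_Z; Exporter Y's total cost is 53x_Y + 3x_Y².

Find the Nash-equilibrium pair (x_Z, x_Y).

61.96, 7.28

Exporter Z's profit: π = x_Z(173.2 − (x_Z + x_Y)) − 42x_Z.
∂π/∂x_Z = 131.2 − 2x_Z − x_Y = 0, so x_Z = 65.6 − 0.5x_Y.
For Y: ∂π/∂x_Y = 120.2 − 8x_Y − x_Z = 0 ⇒ x_Y = 15.025 − 0.125x_Z.
Substituting the second reaction function into the first: x_Z = 65.6 − 0.5(15.025 − 0.125x_Z), which gives 0.9375x_Z = 58.0875 ⇒ x_Z = 61.96.
Then x_Y = 15.025 − 0.125·61.96 = 7.28.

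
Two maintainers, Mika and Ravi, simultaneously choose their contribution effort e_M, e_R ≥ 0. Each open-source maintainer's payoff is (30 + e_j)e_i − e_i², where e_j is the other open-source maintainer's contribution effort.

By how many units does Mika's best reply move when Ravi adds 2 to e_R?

Mika's payoff is (30 + e_R)e_M − e_M².
∂π/∂e_M = 30 + e_R − 2e_M = 0, so e_M = 15 + 0.5e_R.
The reaction-function slope is 0.5, so a 2-unit rise in e_R moves e_M by 0.5 × 2 = 1. Mika's best response rises — the actions are strategic complements.

1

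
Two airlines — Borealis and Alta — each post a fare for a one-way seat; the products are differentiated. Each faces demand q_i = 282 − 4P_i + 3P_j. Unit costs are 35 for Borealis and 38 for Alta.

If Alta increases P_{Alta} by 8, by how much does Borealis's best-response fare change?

3

Borealis's profit: π = (P_{Borealis} − 35)(282 − 4P_{Borealis} + 3P_{Alta}).
∂π/∂P_{Borealis} = 422 − 8P_{Borealis} + 3P_{Alta} = 0 ⇒ P_{Borealis} = 52.75 + 0.375P_{Alta}.
The reaction-function slope is 0.375, so an 8-unit rise in P_{Alta} moves P_{Borealis} by 0.375 × 8 = 3. Borealis's best response rises — the actions are strategic complements.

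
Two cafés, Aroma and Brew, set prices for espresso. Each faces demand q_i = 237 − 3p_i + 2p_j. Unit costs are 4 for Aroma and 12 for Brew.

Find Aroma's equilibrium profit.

10710.1875

Aroma's profit: π = (p_{Aroma} − 4)(237 − 3p_{Aroma} + 2p_{Brew}).
∂π/∂p_{Aroma} = 249 − 6p_{Aroma} + 2p_{Brew} = 0 ⇒ p_{Aroma} = 41.5 + (1/3)p_{Brew}.
Similarly p_{Brew} = 45.5 + (1/3)p_{Aroma}.
Solving the two reaction functions simultaneously: (1 − (1/3)(1/3))p_{Aroma} = 41.5 + (1/3)·45.5, so (8/9)p_{Aroma} = 170/3 and p_{Aroma} = 63.75.
Then p_{Brew} = 45.5 + (1/3)·63.75 = 66.75.
q_{Aroma} = 237 − 3·63.75 + 2·66.75 = 179.25.
Profit = (63.75 − 4)·179.25 = 10710.1875.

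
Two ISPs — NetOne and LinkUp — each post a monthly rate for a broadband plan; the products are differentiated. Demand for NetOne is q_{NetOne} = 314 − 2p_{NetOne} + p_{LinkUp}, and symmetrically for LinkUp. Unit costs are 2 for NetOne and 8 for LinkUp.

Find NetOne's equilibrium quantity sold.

209.6

NetOne's profit: π = (p_{NetOne} − 2)(314 − 2p_{NetOne} + p_{LinkUp}).
∂π/∂p_{NetOne} = 318 − 4p_{NetOne} + p_{LinkUp} = 0 ⇒ p_{NetOne} = 79.5 + 0.25p_{LinkUp}.
Similarly p_{LinkUp} = 82.5 + 0.25p_{NetOne}.
Substituting the second reaction function into the first: p_{NetOne} = 79.5 + 0.25(82.5 + 0.25p_{NetOne}), which gives 0.9375p_{NetOne} = 100.125 ⇒ p_{NetOne} = 106.8.
Then p_{LinkUp} = 82.5 + 0.25·106.8 = 109.2.
q_{NetOne} = 314 − 2·106.8 + 109.2 = 209.6.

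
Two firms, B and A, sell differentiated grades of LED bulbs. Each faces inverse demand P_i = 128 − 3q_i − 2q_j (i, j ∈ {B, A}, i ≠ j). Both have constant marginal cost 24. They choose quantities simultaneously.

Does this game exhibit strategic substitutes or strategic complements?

Firm B's profit: π = q_B(128 − 3q_B − 2q_A) − 24q_B.
∂π/∂q_B = 104 − 6q_B − 2q_A = 0 ⇒ q_B = 52/3 − (1/3)q_A.
The best-response slope dq_B/dq_A = −1/3 < 0: the reaction function is downward-sloping, so the choices are strategic substitutes.

strategic substitutes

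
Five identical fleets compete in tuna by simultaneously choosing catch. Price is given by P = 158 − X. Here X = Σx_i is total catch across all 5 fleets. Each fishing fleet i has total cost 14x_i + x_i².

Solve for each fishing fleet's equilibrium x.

A representative fishing fleet's profit is π_i = x_i(158 − X) − 14x_i − x_i², with X = x_i + Σ_{j≠i} x_j.
First-order condition: 144 − 4x_i − Σ_{j≠i} x_j = 0.
With identical fishing fleets, set every x_j = x: then 144 − 4x − 4x = 0, i.e. x = 144/8 = 18.

18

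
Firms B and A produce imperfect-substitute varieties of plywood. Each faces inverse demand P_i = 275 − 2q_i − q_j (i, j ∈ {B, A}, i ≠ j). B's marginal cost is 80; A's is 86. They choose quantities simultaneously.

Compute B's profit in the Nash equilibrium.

Firm B's profit: π = q_B(275 − 2q_B − q_A) − 80q_B.
∂π/∂q_B = 195 − 4q_B − q_A = 0 ⇒ q_B = 48.75 − 0.25q_A.
Similarly q_A = 47.25 − 0.25q_B.
Solving the two reaction functions simultaneously: (1 − (−0.25)(−0.25))q_B = 48.75 − 0.25·47.25, so 0.9375q_B = 36.9375 and q_B = 39.4.
Then q_A = 47.25 − 0.25·39.4 = 37.4.
P_B = 275 − 2·39.4 − 37.4 = 158.8.
Profit = (158.8 − 80)·39.4 = 3104.72.

3104.72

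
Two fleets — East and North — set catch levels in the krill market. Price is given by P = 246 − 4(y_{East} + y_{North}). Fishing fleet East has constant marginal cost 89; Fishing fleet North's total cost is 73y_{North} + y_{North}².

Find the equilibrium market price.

143.875

Fishing fleet East's profit: π = y_{East}(246 − 4(y_{East} + y_{North})) − 89y_{East}.
∂π/∂y_{East} = 157 − 8y_{East} − 4y_{North} = 0, so y_{East} = 19.625 − 0.5y_{North}.
For North: ∂π/∂y_{North} = 173 − 10y_{North} − 4y_{East} = 0 ⇒ y_{North} = 17.3 − 0.4y_{East}.
Substituting the second reaction function into the first: y_{East} = 19.625 − 0.5(17.3 − 0.4y_{East}), which gives 0.8y_{East} = 10.975 ⇒ y_{East} = 439/32.
Then y_{North} = 17.3 − 0.4·(439/32) = 11.8125.
Equilibrium price: P = 246 − 4·(817/32) = 143.875.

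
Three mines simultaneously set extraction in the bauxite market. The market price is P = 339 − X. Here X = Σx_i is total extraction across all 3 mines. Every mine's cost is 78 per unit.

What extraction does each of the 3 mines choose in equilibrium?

65.25

A representative mine's profit is π_i = x_i(339 − X) − 78x_i, with X = x_i + Σ_{j≠i} x_j.
First-order condition: 261 − 2x_i − Σ_{j≠i} x_j = 0.
Imposing symmetry (x_j = x for all j) turns Σ_{j≠i} x_j into 2x, so 261 = 4x and x = 65.25.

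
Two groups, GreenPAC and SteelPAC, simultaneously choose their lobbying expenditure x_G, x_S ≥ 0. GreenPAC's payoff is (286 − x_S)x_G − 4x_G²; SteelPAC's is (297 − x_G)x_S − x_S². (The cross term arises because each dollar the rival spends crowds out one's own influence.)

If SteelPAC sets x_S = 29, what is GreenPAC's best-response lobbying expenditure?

32.125

Expanding GreenPAC's payoff: 286x_G − x_Sx_G − 4x_G².
∂π/∂x_G = 286 − x_S − 8x_G = 0, so x_G = 35.75 − 0.125x_S.
At x_S = 29: x_G = 35.75 − 0.125·29 = 32.125.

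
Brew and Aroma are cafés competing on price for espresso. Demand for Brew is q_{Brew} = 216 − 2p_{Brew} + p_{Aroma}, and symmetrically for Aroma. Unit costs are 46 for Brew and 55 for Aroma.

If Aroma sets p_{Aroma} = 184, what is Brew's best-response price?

123

Brew's profit: π = (p_{Brew} − 46)(216 − 2p_{Brew} + p_{Aroma}).
∂π/∂p_{Brew} = 308 − 4p_{Brew} + p_{Aroma} = 0 ⇒ p_{Brew} = 77 + 0.25p_{Aroma}.
At p_{Aroma} = 184: p_{Brew} = 77 + 0.25·184 = 123.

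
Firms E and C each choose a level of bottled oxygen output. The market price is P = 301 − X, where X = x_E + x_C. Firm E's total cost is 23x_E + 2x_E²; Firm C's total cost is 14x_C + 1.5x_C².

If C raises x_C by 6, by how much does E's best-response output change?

Firm E's profit: π = x_E(301 − (x_E + x_C)) − 23x_E − 2x_E².
∂π/∂x_E = 278 − 6x_E − x_C = 0, so x_E = 139/3 − (1/6)x_C.
The reaction-function slope is −1/6, so a 6-unit rise in x_C moves x_E by −1/6 × 6 = −1. E's best response falls — the actions are strategic substitutes.

-1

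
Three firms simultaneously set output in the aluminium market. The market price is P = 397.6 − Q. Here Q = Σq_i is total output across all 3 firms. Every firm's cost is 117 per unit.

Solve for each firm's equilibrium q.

A representative firm's profit is π_i = q_i(397.6 − Q) − 117q_i, with Q = q_i + Σ_{j≠i} q_j.
First-order condition: 280.6 − 2q_i − Σ_{j≠i} q_j = 0.
In a symmetric equilibrium every firm chooses the same q, so Σ_{j≠i} q_j = 2q. The condition becomes 280.6 − 4q = 0, giving q = 280.6/4 = 70.15.

70.15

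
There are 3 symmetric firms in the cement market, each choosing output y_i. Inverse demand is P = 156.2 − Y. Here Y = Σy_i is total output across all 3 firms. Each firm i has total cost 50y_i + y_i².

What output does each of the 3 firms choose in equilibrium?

17.7

A representative firm's profit is π_i = y_i(156.2 − Y) − 50y_i − y_i², with Y = y_i + Σ_{j≠i} y_j.
First-order condition: 106.2 − 4y_i − Σ_{j≠i} y_j = 0.
In a symmetric equilibrium every firm chooses the same y, so Σ_{j≠i} y_j = 2y. The condition becomes 106.2 − 6y = 0, giving y = 106.2/6 = 17.7.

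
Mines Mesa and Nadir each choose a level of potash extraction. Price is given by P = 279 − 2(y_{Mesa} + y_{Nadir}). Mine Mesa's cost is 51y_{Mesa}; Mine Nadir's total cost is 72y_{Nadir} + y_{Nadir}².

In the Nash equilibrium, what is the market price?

146.4

Mine Mesa's profit: π = y_{Mesa}(279 − 2(y_{Mesa} + y_{Nadir})) − 51y_{Mesa}.
∂π/∂y_{Mesa} = 228 − 4y_{Mesa} − 2y_{Nadir} = 0, so y_{Mesa} = 57 − 0.5y_{Nadir}.
For Nadir: ∂π/∂y_{Nadir} = 207 − 6y_{Nadir} − 2y_{Mesa} = 0 ⇒ y_{Nadir} = 34.5 − (1/3)y_{Mesa}.
Solving the two reaction functions simultaneously: (1 − (−0.5)(−1/3))y_{Mesa} = 57 − 0.5·34.5, so (5/6)y_{Mesa} = 39.75 and y_{Mesa} = 47.7.
Then y_{Nadir} = 34.5 − (1/3)·47.7 = 18.6.
Equilibrium price: P = 279 − 2·66.3 = 146.4.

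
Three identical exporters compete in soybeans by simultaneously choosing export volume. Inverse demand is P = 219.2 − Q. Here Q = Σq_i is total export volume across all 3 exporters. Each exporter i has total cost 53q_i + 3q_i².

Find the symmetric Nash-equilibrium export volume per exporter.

16.62

A representative exporter's profit is π_i = q_i(219.2 − Q) − 53q_i − 3q_i², with Q = q_i + Σ_{j≠i} q_j.
First-order condition: 166.2 − 8q_i − Σ_{j≠i} q_j = 0.
In a symmetric equilibrium every exporter chooses the same q, so Σ_{j≠i} q_j = 2q. The condition becomes 166.2 − 10q = 0, giving q = 166.2/10 = 16.62.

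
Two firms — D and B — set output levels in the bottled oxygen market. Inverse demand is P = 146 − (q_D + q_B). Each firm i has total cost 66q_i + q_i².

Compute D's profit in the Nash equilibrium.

512

Firm D's profit: π = q_D(146 − (q_D + q_B)) − 66q_D − q_D².
∂π/∂q_D = 80 − 4q_D − q_B = 0, so q_D = 20 − 0.25q_B.
Setting q_D = q_B in the reaction function: q_D = 20 − 0.25q_D, so q_D = 20 / 1.25 = 16.
Price P = 146 − 32 = 114.
D's profit: (114 − 66)·16 − (16)² = 512.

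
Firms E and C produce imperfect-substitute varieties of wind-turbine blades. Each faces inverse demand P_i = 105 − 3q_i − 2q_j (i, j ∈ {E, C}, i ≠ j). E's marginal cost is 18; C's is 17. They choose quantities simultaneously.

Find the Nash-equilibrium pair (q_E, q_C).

10.8125, 11.0625

Firm E's profit: π = q_E(105 − 3q_E − 2q_C) − 18q_E.
∂π/∂q_E = 87 − 6q_E − 2q_C = 0 ⇒ q_E = 14.5 − (1/3)q_C.
Similarly q_C = 44/3 − (1/3)q_E.
Plugging q_C into E's best response: q_E = 14.5 − (1/3)(44/3 − (1/3)q_E) ⇒ (8/9)q_E = 173/18, so q_E = 10.8125.
Then q_C = 44/3 − (1/3)·10.8125 = 11.0625.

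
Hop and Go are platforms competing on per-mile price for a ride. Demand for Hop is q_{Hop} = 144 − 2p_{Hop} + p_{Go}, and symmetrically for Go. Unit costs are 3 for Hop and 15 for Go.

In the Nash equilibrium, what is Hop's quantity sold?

97.2

Hop's profit: π = (p_{Hop} − 3)(144 − 2p_{Hop} + p_{Go}).
∂π/∂p_{Hop} = 150 − 4p_{Hop} + p_{Go} = 0 ⇒ p_{Hop} = 37.5 + 0.25p_{Go}.
Similarly p_{Go} = 43.5 + 0.25p_{Hop}.
Plugging p_{Go} into Hop's best response: p_{Hop} = 37.5 + 0.25(43.5 + 0.25p_{Hop}) ⇒ 0.9375p_{Hop} = 48.375, so p_{Hop} = 51.6.
Then p_{Go} = 43.5 + 0.25·51.6 = 56.4.
q_{Hop} = 144 − 2·51.6 + 56.4 = 97.2.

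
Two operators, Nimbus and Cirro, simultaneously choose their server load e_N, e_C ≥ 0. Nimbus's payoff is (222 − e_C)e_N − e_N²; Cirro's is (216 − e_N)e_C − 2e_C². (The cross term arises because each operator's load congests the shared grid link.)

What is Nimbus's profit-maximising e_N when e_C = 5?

108.5

Expanding Nimbus's payoff: 222e_N − e_Ce_N − e_N².
∂π/∂e_N = 222 − e_C − 2e_N = 0, so e_N = 111 − 0.5e_C.
At e_C = 5: e_N = 111 − 0.5·5 = 108.5.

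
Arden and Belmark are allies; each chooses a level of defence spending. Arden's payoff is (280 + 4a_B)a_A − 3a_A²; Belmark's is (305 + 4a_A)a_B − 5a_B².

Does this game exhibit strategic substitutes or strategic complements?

Expanding Arden's payoff: 280a_A + 4a_Ba_A − 3a_A².
∂π/∂a_A = 280 + 4a_B − 6a_A = 0, so a_A = 140/3 + (2/3)a_B.
The best-response slope da_A/da_B = 2/3 > 0: the reaction function is upward-sloping, so the choices are strategic complements.

strategic complements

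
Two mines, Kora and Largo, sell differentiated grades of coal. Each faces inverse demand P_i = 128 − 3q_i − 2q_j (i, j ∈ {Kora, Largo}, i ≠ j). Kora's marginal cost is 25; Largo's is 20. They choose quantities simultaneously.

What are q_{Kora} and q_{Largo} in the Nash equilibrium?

12.5625, 13.8125

Mine Kora's profit: π = q_{Kora}(128 − 3q_{Kora} − 2q_{Largo}) − 25q_{Kora}.
∂π/∂q_{Kora} = 103 − 6q_{Kora} − 2q_{Largo} = 0 ⇒ q_{Kora} = 103/6 − (1/3)q_{Largo}.
Similarly q_{Largo} = 18 − (1/3)q_{Kora}.
Substituting the second reaction function into the first: q_{Kora} = 103/6 − (1/3)(18 − (1/3)q_{Kora}), which gives (8/9)q_{Kora} = 67/6 ⇒ q_{Kora} = 12.5625.
Then q_{Largo} = 18 − (1/3)·12.5625 = 13.8125.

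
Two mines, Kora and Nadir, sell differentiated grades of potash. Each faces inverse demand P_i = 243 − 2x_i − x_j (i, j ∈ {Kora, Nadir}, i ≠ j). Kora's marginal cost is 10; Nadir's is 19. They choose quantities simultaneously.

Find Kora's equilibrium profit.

Mine Kora's profit: π = x_{Kora}(243 − 2x_{Kora} − x_{Nadir}) − 10x_{Kora}.
∂π/∂x_{Kora} = 233 − 4x_{Kora} − x_{Nadir} = 0 ⇒ x_{Kora} = 58.25 − 0.25x_{Nadir}.
Similarly x_{Nadir} = 56 − 0.25x_{Kora}.
Solving the two reaction functions simultaneously: (1 − (−0.25)(−0.25))x_{Kora} = 58.25 − 0.25·56, so 0.9375x_{Kora} = 44.25 and x_{Kora} = 47.2.
Then x_{Nadir} = 56 − 0.25·47.2 = 44.2.
P_{Kora} = 243 − 2·47.2 − 44.2 = 104.4.
Profit = (104.4 − 10)·47.2 = 4455.68.

4455.68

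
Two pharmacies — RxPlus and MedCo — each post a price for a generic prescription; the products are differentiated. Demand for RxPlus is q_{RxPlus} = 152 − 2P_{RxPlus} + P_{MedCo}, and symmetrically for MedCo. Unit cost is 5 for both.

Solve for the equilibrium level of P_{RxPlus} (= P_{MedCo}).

RxPlus's profit: π = (P_{RxPlus} − 5)(152 − 2P_{RxPlus} + P_{MedCo}).
∂π/∂P_{RxPlus} = 162 − 4P_{RxPlus} + P_{MedCo} = 0 ⇒ P_{RxPlus} = 40.5 + 0.25P_{MedCo}.
By symmetry P_{MedCo} = P_{RxPlus}; substituting into the reaction function, 0.75P_{RxPlus} = 40.5 and P_{RxPlus} = 54.

54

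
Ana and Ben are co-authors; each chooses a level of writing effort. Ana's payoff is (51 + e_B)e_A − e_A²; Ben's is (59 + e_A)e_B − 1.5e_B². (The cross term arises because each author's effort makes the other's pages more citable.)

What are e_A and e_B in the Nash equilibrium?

42.4, 33.8

Expanding Ana's payoff: 51e_A + e_Be_A − e_A².
∂π/∂e_A = 51 + e_B − 2e_A = 0, so e_A = 25.5 + 0.5e_B.
Likewise for Ben: e_B = 59/3 + (1/3)e_A.
Solving the two reaction functions simultaneously: (1 − (0.5)(1/3))e_A = 25.5 + 0.5·(59/3), so (5/6)e_A = 106/3 and e_A = 42.4.
Then e_B = 59/3 + (1/3)·42.4 = 33.8.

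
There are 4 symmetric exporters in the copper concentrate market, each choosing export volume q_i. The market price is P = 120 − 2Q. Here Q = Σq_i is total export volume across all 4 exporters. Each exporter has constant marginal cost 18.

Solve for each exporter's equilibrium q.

10.2

A representative exporter's profit is π_i = q_i(120 − 2Q) − 18q_i, with Q = q_i + Σ_{j≠i} q_j.
First-order condition: 102 − 4q_i − 2Σ_{j≠i} q_j = 0.
Imposing symmetry (q_j = q for all j) turns Σ_{j≠i} q_j into 3q, so 102 = 10q and q = 10.2.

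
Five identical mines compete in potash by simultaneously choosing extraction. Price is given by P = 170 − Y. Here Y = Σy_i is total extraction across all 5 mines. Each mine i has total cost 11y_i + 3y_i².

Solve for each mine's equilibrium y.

A representative mine's profit is π_i = y_i(170 − Y) − 11y_i − 3y_i², with Y = y_i + Σ_{j≠i} y_j.
First-order condition: 159 − 8y_i − Σ_{j≠i} y_j = 0.
In a symmetric equilibrium every mine chooses the same y, so Σ_{j≠i} y_j = 4y. The condition becomes 159 − 12y = 0, giving y = 159/12 = 13.25.

13.25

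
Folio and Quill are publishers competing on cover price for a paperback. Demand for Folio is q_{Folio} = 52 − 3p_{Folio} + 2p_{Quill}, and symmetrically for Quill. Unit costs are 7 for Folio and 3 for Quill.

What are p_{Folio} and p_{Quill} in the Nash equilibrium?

Folio's profit: π = (p_{Folio} − 7)(52 − 3p_{Folio} + 2p_{Quill}).
∂π/∂p_{Folio} = 73 − 6p_{Folio} + 2p_{Quill} = 0 ⇒ p_{Folio} = 73/6 + (1/3)p_{Quill}.
Similarly p_{Quill} = 61/6 + (1/3)p_{Folio}.
Plugging p_{Quill} into Folio's best response: p_{Folio} = 73/6 + (1/3)(61/6 + (1/3)p_{Folio}) ⇒ (8/9)p_{Folio} = 140/9, so p_{Folio} = 17.5.
Then p_{Quill} = 61/6 + (1/3)·17.5 = 16.

17.5, 16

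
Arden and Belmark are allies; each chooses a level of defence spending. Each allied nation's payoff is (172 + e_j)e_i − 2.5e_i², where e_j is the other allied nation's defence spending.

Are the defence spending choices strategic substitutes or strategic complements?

strategic complements

Arden's payoff is (172 + e_B)e_A − 2.5e_A².
∂π/∂e_A = 172 + e_B − 5e_A = 0, so e_A = 34.4 + 0.2e_B.
The best-response slope de_A/de_B = 0.2 > 0: the reaction function is upward-sloping, so the choices are strategic complements.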